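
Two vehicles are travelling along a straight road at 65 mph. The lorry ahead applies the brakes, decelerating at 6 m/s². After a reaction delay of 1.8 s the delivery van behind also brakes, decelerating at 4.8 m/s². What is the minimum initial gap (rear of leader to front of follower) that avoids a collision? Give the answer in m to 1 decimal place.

Minimum gap ≈ 69.9 m

65 mph × 0.44704 = 29.0576 m/s.
Leader travels v²/(2a_L) = 844.344 / 12.000 = 70.362 m before stopping.
Follower covers v·t_r = 29.0576 × 1.8 = 52.304 m while reacting, then v²/(2a_F) = 844.344 / 9.600 = 87.953 m while braking, for a total of 52.304 + 87.953 = 140.257 m.
Since a_F ≤ a_L and the follower starts braking later, the follower is never slower than the leader, so the closest approach is when both have stopped.
Minimum gap = 140.257 − 70.362 = 69.895 m.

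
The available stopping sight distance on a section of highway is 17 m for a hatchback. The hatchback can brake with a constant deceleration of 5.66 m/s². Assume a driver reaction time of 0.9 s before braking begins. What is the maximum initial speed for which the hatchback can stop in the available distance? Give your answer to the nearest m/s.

Maximum speed ≈ 10 m/s

Stopping distance: v·t_r + v²/(2a) = 17 with t_r = 0.9 s and a = 5.660 m/s².
So v² + 10.188 v − 192.44 = 0.
Positive root: v = −a·t_r + √((a·t_r)² + 2a·d) = −5.094 + √(25.949 + 192.44) = 9.6840 m/s.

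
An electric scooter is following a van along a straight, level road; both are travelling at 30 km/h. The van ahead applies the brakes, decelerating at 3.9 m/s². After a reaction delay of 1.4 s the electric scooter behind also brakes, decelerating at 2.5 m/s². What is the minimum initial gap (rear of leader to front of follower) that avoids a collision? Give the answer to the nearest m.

30 km/h ÷ 3.6 = 8.3333 m/s.
Leader travels v²/(2a_L) = 69.444 / 7.800 = 8.903 m before stopping.
Follower covers v·t_r = 8.3333 × 1.4 = 11.667 m while reacting, then v²/(2a_F) = 69.444 / 5.000 = 13.889 m while braking, for a total of 11.667 + 13.889 = 25.556 m.
Since a_F ≤ a_L and the follower starts braking later, the follower is never slower than the leader, so the closest approach is when both have stopped.
Minimum gap = 25.556 − 8.903 = 16.653 m.

Minimum gap ≈ 17 m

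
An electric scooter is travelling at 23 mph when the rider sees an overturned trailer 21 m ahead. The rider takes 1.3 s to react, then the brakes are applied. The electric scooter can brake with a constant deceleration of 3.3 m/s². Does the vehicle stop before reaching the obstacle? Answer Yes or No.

23 mph × 0.44704 = 10.2819 m/s.
Reaction distance = 10.2819 × 1.3 = 13.366 m.
Braking distance = v²/(2a) = 105.717 / 6.600 = 16.018 m.
Total stopping distance = 13.366 + 16.018 = 29.384 m, vs 21 m available — it cannot stop in time and overshoots by 29.384 − 21 = 8.384 m.

No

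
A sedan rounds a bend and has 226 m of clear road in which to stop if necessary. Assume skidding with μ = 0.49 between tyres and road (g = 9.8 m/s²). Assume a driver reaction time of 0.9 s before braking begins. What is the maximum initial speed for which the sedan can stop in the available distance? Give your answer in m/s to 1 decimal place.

Maximum speed ≈ 42.5 m/s

a = μg = 0.49 × 9.8 = 4.802 m/s².
Stopping distance: v·t_r + v²/(2a) = 226 with t_r = 0.9 s and a = 4.802 m/s².
So v² + 8.644 v − 2170.50 = 0.
Positive root: v = −a·t_r + √((a·t_r)² + 2a·d) = −4.322 + √(18.680 + 2170.50) = 42.4667 m/s.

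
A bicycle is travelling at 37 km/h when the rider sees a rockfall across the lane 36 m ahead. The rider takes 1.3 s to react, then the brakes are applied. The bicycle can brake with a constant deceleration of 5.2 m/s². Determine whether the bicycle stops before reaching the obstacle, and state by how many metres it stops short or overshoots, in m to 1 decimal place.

37 km/h ÷ 3.6 = 10.2778 m/s.
Reaction distance = 10.2778 × 1.3 = 13.361 m.
Braking distance = v²/(2a) = 105.633 / 10.400 = 10.157 m.
Total stopping distance = 13.361 + 10.157 = 23.518 m, vs 36 m available — it stops with 36 − 23.518 = 12.482 m to spare.

Yes — it stops 12.5 m short of the obstacle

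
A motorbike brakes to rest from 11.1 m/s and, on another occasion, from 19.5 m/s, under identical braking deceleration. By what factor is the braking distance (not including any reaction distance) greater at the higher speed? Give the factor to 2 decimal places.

Braking distance d = v²/(2a), so with a fixed, d ∝ v².
Factor = (19.5/11.1)² = 1.7568² = 3.0863.

Factor ≈ 3.09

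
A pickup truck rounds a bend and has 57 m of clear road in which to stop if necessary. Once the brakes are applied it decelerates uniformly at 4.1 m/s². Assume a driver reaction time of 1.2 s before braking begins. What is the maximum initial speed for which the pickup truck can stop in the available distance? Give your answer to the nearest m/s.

Stopping distance: v·t_r + v²/(2a) = 57 with t_r = 1.2 s and a = 4.100 m/s².
So v² + 9.840 v − 467.40 = 0.
Positive root: v = −a·t_r + √((a·t_r)² + 2a·d) = −4.920 + √(24.206 + 467.40) = 17.2522 m/s.

Maximum speed ≈ 17 m/s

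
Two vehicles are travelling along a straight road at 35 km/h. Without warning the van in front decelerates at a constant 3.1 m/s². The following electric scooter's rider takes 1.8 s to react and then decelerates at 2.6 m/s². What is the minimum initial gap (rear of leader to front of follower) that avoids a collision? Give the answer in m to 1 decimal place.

Minimum gap ≈ 20.4 m

35 km/h ÷ 3.6 = 9.7222 m/s.
Leader travels v²/(2a_L) = 94.521 / 6.200 = 15.245 m before stopping.
Follower covers v·t_r = 9.7222 × 1.8 = 17.500 m while reacting, then v²/(2a_F) = 94.521 / 5.200 = 18.177 m while braking, for a total of 17.500 + 18.177 = 35.677 m.
Since a_F ≤ a_L and the follower starts braking later, the follower is never slower than the leader, so the closest approach is when both have stopped.
Minimum gap = 35.677 − 15.245 = 20.432 m.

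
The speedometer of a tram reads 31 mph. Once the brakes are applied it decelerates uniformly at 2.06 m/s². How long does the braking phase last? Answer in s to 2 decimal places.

Braking time ≈ 6.73 s

31 mph × 0.44704 = 13.8582 m/s.
Braking time = v/a = 13.8582 / 2.060 = 6.727 s.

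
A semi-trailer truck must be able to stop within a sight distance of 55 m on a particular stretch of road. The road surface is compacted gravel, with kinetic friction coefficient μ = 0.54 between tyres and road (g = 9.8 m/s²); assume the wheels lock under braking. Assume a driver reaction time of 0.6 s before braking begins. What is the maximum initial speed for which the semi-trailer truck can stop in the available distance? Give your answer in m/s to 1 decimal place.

a = μg = 0.54 × 9.8 = 5.292 m/s².
Stopping distance: v·t_r + v²/(2a) = 55 with t_r = 0.6 s and a = 5.292 m/s².
So v² + 6.350 v − 582.12 = 0.
Positive root: v = −a·t_r + √((a·t_r)² + 2a·d) = −3.175 + √(10.081 + 582.12) = 21.1602 m/s.

Maximum speed ≈ 21.2 m/s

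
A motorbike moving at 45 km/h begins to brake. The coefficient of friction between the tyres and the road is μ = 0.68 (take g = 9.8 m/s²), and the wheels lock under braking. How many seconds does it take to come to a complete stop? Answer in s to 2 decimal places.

Braking time ≈ 1.88 s

45 km/h ÷ 3.6 = 12.5000 m/s.
a = μg = 0.68 × 9.8 = 6.664 m/s².
Braking time = v/a = 12.5000 / 6.664 = 1.876 s.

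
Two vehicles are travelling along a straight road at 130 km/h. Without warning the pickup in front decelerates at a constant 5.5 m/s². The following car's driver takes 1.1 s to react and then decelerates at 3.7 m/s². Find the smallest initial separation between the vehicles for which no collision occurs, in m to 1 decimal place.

Minimum gap ≈ 97.4 m

130 km/h ÷ 3.6 = 36.1111 m/s.
Leader travels v²/(2a_L) = 1304.012 / 11.000 = 118.547 m before stopping.
Follower covers v·t_r = 36.1111 × 1.1 = 39.722 m while reacting, then v²/(2a_F) = 1304.012 / 7.400 = 176.218 m while braking, for a total of 39.722 + 176.218 = 215.940 m.
Since a_F ≤ a_L and the follower starts braking later, the follower is never slower than the leader, so the closest approach is when both have stopped.
Minimum gap = 215.940 − 118.547 = 97.393 m.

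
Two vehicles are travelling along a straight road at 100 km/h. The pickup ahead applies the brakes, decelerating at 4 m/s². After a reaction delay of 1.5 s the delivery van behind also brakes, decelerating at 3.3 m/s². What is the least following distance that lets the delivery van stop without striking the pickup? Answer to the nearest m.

Minimum gap ≈ 62 m

100 km/h ÷ 3.6 = 27.7778 m/s.
Leader travels v²/(2a_L) = 771.606 / 8.000 = 96.451 m before stopping.
Follower covers v·t_r = 27.7778 × 1.5 = 41.667 m while reacting, then v²/(2a_F) = 771.606 / 6.600 = 116.910 m while braking, for a total of 41.667 + 116.910 = 158.577 m.
Since a_F ≤ a_L and the follower starts braking later, the follower is never slower than the leader, so the closest approach is when both have stopped.
Minimum gap = 158.577 − 96.451 = 62.126 m.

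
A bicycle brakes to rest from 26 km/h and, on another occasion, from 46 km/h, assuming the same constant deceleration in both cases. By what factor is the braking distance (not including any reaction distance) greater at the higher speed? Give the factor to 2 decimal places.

Braking distance d = v²/(2a), so with a fixed, d ∝ v².
Factor = (46/26)² = 1.7692² = 3.1301.

Factor ≈ 3.13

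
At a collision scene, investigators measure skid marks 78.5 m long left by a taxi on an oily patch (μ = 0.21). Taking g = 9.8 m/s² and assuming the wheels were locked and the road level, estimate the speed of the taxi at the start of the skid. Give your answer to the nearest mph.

Initial speed ≈ 40 mph

Deceleration a = μg = 0.21 × 9.8 = 2.058 m/s².
v = √(2a·d) = √(2 × 2.058 × 78.5) = √323.106 = 17.9751 m/s.
= 17.9751 ÷ 0.44704 = 40.209 mph.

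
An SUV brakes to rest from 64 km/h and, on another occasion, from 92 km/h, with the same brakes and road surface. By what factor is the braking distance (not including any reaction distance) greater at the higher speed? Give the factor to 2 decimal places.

Braking distance d = v²/(2a), so with a fixed, d ∝ v².
Factor = (92/64)² = 1.4375² = 2.0664.

Factor ≈ 2.07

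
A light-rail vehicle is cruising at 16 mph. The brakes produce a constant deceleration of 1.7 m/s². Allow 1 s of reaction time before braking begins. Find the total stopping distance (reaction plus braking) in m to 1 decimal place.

16 mph × 0.44704 = 7.1526 m/s.
Reaction distance = v·t_r = 7.1526 × 1 = 7.153 m.
Braking distance = v²/(2a) = 7.1526² / (2 × 1.700) = 51.160 / 3.400 = 15.047 m.
Total = 7.153 + 15.047 = 22.200 m.

Total stopping distance ≈ 22.2 m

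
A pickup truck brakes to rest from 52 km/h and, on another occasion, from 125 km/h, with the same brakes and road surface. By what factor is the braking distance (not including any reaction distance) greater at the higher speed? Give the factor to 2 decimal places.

Factor ≈ 5.78

Braking distance d = v²/(2a), so with a fixed, d ∝ v².
Factor = (125/52)² = 2.4038² = 5.7783.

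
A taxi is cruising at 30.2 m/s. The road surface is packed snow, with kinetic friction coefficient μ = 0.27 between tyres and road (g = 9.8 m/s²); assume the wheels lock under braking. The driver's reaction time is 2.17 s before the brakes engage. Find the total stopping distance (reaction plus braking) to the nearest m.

Total stopping distance ≈ 238 m

a = μg = 0.27 × 9.8 = 2.646 m/s².
Reaction distance = v·t_r = 30.2000 × 2.17 = 65.534 m.
Braking distance = v²/(2a) = 30.2000² / (2 × 2.646) = 912.040 / 5.292 = 172.343 m.
Total = 65.534 + 172.343 = 237.877 m.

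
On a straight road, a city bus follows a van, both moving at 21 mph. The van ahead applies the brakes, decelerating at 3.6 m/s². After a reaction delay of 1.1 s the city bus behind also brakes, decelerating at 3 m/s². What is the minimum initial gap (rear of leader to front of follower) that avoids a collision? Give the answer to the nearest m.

21 mph × 0.44704 = 9.3878 m/s.
Leader travels v²/(2a_L) = 88.131 / 7.200 = 12.240 m before stopping.
Follower covers v·t_r = 9.3878 × 1.1 = 10.327 m while reacting, then v²/(2a_F) = 88.131 / 6.000 = 14.688 m while braking, for a total of 10.327 + 14.688 = 25.015 m.
Since a_F ≤ a_L and the follower starts braking later, the follower is never slower than the leader, so the closest approach is when both have stopped.
Minimum gap = 25.015 − 12.240 = 12.775 m.

Minimum gap ≈ 13 m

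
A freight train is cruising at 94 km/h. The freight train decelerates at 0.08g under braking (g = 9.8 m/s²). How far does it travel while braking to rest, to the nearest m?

Braking distance ≈ 435 m

94 km/h ÷ 3.6 = 26.1111 m/s.
a = 0.08 × 9.8 = 0.784 m/s².
Braking distance = v²/(2a) = 26.1111² / (2 × 0.784) = 681.790 / 1.568 = 434.815 m.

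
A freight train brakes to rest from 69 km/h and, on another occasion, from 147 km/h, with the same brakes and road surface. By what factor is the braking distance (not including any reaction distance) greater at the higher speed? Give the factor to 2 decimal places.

Braking distance d = v²/(2a), so with a fixed, d ∝ v².
Factor = (147/69)² = 2.1304² = 4.5386.

Factor ≈ 4.54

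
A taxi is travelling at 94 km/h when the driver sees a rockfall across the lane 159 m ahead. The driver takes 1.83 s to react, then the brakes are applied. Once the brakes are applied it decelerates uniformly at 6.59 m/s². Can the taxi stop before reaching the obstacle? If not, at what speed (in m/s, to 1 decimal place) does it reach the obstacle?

94 km/h ÷ 3.6 = 26.1111 m/s.
Reaction distance = 26.1111 × 1.83 = 47.783 m.
Braking distance = v²/(2a) = 681.790 / 13.180 = 51.729 m.
Total stopping distance = 47.783 + 51.729 = 99.512 m, vs 159 m available — it stops with 159 − 99.512 = 59.488 m to spare.

Yes — it stops about 59.5 m short of the obstacle, so it never reaches it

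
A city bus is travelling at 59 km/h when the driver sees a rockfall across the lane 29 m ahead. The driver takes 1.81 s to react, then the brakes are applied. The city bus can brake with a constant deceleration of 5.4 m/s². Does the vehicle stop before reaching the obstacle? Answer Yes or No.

59 km/h ÷ 3.6 = 16.3889 m/s.
Reaction distance = 16.3889 × 1.81 = 29.664 m.
Braking distance = v²/(2a) = 268.596 / 10.800 = 24.870 m.
Total stopping distance = 29.664 + 24.870 = 54.534 m, vs 29 m available — it cannot stop in time and overshoots by 54.534 − 29 = 25.534 m.

No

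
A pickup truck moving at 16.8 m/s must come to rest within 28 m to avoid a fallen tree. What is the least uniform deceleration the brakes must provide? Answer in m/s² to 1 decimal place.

v² = 2a·d ⇒ a = v²/(2d) = 16.8000² / (2 × 28.000) = 282.240 / 56.000 = 5.0400 m/s².

Required deceleration ≈ 5.0 m/s²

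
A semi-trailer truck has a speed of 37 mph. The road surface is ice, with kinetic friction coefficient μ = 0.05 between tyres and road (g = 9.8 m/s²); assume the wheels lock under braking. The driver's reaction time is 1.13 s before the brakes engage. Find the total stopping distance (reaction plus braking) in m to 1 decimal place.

Total stopping distance ≈ 297.9 m

37 mph × 0.44704 = 16.5405 m/s.
a = μg = 0.05 × 9.8 = 0.490 m/s².
Reaction distance = v·t_r = 16.5405 × 1.13 = 18.691 m.
Braking distance = v²/(2a) = 16.5405² / (2 × 0.490) = 273.588 / 0.980 = 279.171 m.
Total = 18.691 + 279.171 = 297.862 m.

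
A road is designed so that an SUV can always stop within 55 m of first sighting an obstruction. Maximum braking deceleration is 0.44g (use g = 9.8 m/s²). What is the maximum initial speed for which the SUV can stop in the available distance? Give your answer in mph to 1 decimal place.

a = 0.44 × 9.8 = 4.312 m/s².
v²/(2a) = d ⇒ v = √(2 × 4.312 × 55) = √474.32 = 21.7789 m/s.
21.7789 m/s ÷ 0.44704 = 48.718 mph.

Maximum speed ≈ 48.7 mph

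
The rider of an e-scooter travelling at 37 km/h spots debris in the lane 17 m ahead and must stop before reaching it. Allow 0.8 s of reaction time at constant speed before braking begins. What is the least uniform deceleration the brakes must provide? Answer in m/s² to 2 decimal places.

Required deceleration ≈ 6.02 m/s²

37 km/h ÷ 3.6 = 10.2778 m/s.
Distance covered during reaction = 10.2778 × 0.8 = 8.222 m.
Distance available for braking: 17 − 8.222 = 8.778 m.
v² = 2a·d ⇒ a = v²/(2d) = 10.2778² / (2 × 8.778) = 105.633 / 17.556 = 6.0169 m/s².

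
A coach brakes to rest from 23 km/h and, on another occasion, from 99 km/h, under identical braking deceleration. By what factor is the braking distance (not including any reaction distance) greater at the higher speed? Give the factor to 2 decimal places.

Factor ≈ 18.53

Braking distance d = v²/(2a), so with a fixed, d ∝ v².
Factor = (99/23)² = 4.3043² = 18.5270.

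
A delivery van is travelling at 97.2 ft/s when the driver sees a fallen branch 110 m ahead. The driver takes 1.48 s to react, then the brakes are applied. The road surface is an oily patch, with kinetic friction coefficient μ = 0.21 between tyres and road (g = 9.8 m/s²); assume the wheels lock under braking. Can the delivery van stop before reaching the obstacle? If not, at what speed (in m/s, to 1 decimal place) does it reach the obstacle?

97.2 ft/s × 0.3048 = 29.6266 m/s.
a = μg = 0.21 × 9.8 = 2.058 m/s².
Reaction distance = 29.6266 × 1.48 = 43.847 m.
Braking distance needed to stop: v²/(2a) = 877.735 / 4.116 = 213.250 m, so total needed = 43.847 + 213.250 = 257.097 m > 110 m — it cannot stop.
Distance remaining when braking begins: 110 − 43.847 = 66.153 m.
v² = v₀² − 2a·d = 877.735 − 2 × 2.058 × 66.153 = 605.449 m²/s².
v = √605.449 = 24.606 m/s.

No — it strikes the obstacle at 24.6 m/s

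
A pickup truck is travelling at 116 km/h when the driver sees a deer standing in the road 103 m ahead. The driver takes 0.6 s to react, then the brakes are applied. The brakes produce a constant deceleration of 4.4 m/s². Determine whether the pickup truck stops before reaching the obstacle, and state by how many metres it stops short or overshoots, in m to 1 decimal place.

116 km/h ÷ 3.6 = 32.2222 m/s.
Reaction distance = 32.2222 × 0.6 = 19.333 m.
Braking distance = v²/(2a) = 1038.270 / 8.800 = 117.985 m.
Total stopping distance = 19.333 + 117.985 = 137.318 m, vs 103 m available — it cannot stop in time and overshoots by 137.318 − 103 = 34.318 m.

No — it overshoots by 34.3 m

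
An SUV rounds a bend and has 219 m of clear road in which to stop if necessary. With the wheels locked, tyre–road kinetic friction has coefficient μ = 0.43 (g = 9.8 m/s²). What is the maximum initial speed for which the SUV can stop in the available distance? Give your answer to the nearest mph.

a = μg = 0.43 × 9.8 = 4.214 m/s².
v²/(2a) = d ⇒ v = √(2 × 4.214 × 219) = √1845.73 = 42.9620 m/s.
42.9620 m/s ÷ 0.44704 = 96.103 mph.

Maximum speed ≈ 96 mph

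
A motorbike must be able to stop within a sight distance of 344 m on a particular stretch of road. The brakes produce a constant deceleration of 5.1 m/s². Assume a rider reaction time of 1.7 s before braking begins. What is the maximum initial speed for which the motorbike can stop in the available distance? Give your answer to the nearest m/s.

Maximum speed ≈ 51 m/s

Stopping distance: v·t_r + v²/(2a) = 344 with t_r = 1.7 s and a = 5.100 m/s².
So v² + 17.340 v − 3508.80 = 0.
Positive root: v = −a·t_r + √((a·t_r)² + 2a·d) = −8.670 + √(75.169 + 3508.80) = 51.1963 m/s.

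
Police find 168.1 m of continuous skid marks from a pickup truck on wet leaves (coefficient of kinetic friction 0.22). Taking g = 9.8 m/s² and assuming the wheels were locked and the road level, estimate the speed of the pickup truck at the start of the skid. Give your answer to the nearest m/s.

Initial speed ≈ 27 m/s

Deceleration a = μg = 0.22 × 9.8 = 2.156 m/s².
v = √(2a·d) = √(2 × 2.156 × 168.1) = √724.847 = 26.9230 m/s.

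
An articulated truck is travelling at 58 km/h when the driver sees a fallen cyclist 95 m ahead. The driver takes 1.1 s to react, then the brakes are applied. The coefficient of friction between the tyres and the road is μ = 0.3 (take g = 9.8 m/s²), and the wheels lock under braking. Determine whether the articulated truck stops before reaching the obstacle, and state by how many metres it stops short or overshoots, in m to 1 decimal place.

Yes — it stops 33.1 m short of the obstacle

58 km/h ÷ 3.6 = 16.1111 m/s.
a = μg = 0.3 × 9.8 = 2.940 m/s².
Reaction distance = 16.1111 × 1.1 = 17.722 m.
Braking distance = v²/(2a) = 259.568 / 5.880 = 44.144 m.
Total stopping distance = 17.722 + 44.144 = 61.866 m, vs 95 m available — it stops with 95 − 61.866 = 33.134 m to spare.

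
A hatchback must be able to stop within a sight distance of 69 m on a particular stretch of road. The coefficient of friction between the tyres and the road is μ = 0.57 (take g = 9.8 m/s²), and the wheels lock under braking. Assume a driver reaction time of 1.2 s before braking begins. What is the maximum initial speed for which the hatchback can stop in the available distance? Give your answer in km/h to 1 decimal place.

Maximum speed ≈ 78.7 km/h

a = μg = 0.57 × 9.8 = 5.586 m/s².
Stopping distance: v·t_r + v²/(2a) = 69 with t_r = 1.2 s and a = 5.586 m/s².
So v² + 13.406 v − 770.87 = 0.
Positive root: v = −a·t_r + √((a·t_r)² + 2a·d) = −6.703 + √(44.930 + 770.87) = 21.8592 m/s.
21.8592 m/s × 3.6 = 78.693 km/h.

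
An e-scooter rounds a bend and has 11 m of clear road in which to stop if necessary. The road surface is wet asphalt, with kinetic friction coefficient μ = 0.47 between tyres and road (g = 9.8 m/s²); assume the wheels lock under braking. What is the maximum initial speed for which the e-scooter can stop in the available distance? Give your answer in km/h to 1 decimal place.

Maximum speed ≈ 36.2 km/h

a = μg = 0.47 × 9.8 = 4.606 m/s².
v²/(2a) = d ⇒ v = √(2 × 4.606 × 11) = √101.33 = 10.0663 m/s.
10.0663 m/s × 3.6 = 36.239 km/h.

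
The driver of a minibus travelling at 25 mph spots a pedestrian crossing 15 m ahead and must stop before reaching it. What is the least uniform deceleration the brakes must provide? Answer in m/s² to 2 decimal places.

Required deceleration ≈ 4.16 m/s²

25 mph × 0.44704 = 11.1760 m/s.
v² = 2a·d ⇒ a = v²/(2d) = 11.1760² / (2 × 15.000) = 124.903 / 30.000 = 4.1634 m/s².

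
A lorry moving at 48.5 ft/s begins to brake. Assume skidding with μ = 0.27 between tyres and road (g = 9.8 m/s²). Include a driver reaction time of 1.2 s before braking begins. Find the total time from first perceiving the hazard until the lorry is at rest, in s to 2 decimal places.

Total time ≈ 6.79 s

48.5 ft/s × 0.3048 = 14.7828 m/s.
a = μg = 0.27 × 9.8 = 2.646 m/s².
Braking time = v/a = 14.7828 / 2.646 = 5.587 s.
Total = 1.2 + 5.587 = 6.787 s.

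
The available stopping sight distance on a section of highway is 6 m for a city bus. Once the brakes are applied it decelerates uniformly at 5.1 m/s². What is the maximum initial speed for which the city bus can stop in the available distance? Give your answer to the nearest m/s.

Maximum speed ≈ 8 m/s

v²/(2a) = d ⇒ v = √(2 × 5.100 × 6) = √61.20 = 7.8230 m/s.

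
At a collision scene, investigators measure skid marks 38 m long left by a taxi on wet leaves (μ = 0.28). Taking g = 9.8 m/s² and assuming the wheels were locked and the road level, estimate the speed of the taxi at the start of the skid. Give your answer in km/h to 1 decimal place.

Initial speed ≈ 52.0 km/h

Deceleration a = μg = 0.28 × 9.8 = 2.744 m/s².
v = √(2a·d) = √(2 × 2.744 × 38) = √208.544 = 14.4411 m/s.
= 14.4411 × 3.6 = 51.988 km/h.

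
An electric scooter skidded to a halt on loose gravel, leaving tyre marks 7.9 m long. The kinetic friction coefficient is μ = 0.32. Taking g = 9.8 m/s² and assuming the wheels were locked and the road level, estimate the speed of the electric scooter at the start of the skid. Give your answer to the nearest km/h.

Initial speed ≈ 25 km/h

Deceleration a = μg = 0.32 × 9.8 = 3.136 m/s².
v = √(2a·d) = √(2 × 3.136 × 7.9) = √49.549 = 7.0391 m/s.
= 7.0391 × 3.6 = 25.341 km/h.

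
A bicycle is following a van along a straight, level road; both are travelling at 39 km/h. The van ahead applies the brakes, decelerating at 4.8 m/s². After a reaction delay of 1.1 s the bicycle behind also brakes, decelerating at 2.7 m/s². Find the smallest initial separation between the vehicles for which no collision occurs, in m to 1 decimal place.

Minimum gap ≈ 21.4 m

39 km/h ÷ 3.6 = 10.8333 m/s.
Leader travels v²/(2a_L) = 117.360 / 9.600 = 12.225 m before stopping.
Follower covers v·t_r = 10.8333 × 1.1 = 11.917 m while reacting, then v²/(2a_F) = 117.360 / 5.400 = 21.733 m while braking, for a total of 11.917 + 21.733 = 33.650 m.
Since a_F ≤ a_L and the follower starts braking later, the follower is never slower than the leader, so the closest approach is when both have stopped.
Minimum gap = 33.650 − 12.225 = 21.425 m.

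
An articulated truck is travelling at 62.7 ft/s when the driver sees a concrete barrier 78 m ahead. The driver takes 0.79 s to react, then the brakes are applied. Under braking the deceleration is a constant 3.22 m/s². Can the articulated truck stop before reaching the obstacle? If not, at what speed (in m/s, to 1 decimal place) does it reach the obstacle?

62.7 ft/s × 0.3048 = 19.1110 m/s.
Reaction distance = 19.1110 × 0.79 = 15.098 m.
Braking distance = v²/(2a) = 365.230 / 6.440 = 56.713 m.
Total stopping distance = 15.098 + 56.713 = 71.811 m, vs 78 m available — it stops with 78 − 71.811 = 6.189 m to spare.

Yes — it stops about 6.2 m short of the obstacle, so it never reaches it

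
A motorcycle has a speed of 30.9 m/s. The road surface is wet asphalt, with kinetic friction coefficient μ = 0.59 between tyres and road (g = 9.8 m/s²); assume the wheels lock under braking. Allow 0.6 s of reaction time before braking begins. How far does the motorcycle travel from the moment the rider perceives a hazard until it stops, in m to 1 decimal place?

Total stopping distance ≈ 101.1 m

a = μg = 0.59 × 9.8 = 5.782 m/s².
Reaction distance = v·t_r = 30.9000 × 0.6 = 18.540 m.
Braking distance = v²/(2a) = 30.9000² / (2 × 5.782) = 954.810 / 11.564 = 82.567 m.
Total = 18.540 + 82.567 = 101.107 m.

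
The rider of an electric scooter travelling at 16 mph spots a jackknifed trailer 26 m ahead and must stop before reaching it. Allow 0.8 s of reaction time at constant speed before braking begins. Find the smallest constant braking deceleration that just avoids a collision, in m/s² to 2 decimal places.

16 mph × 0.44704 = 7.1526 m/s.
Distance covered during reaction = 7.1526 × 0.8 = 5.722 m.
Distance available for braking: 26 − 5.722 = 20.278 m.
v² = 2a·d ⇒ a = v²/(2d) = 7.1526² / (2 × 20.278) = 51.160 / 40.556 = 1.2615 m/s².

Required deceleration ≈ 1.26 m/s²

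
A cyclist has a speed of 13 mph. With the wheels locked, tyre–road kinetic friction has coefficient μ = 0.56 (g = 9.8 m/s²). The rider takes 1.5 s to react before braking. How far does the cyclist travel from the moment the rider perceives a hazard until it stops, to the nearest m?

Total stopping distance ≈ 12 m

13 mph × 0.44704 = 5.8115 m/s.
a = μg = 0.56 × 9.8 = 5.488 m/s².
Reaction distance = v·t_r = 5.8115 × 1.5 = 8.717 m.
Braking distance = v²/(2a) = 5.8115² / (2 × 5.488) = 33.774 / 10.976 = 3.077 m.
Total = 8.717 + 3.077 = 11.794 m.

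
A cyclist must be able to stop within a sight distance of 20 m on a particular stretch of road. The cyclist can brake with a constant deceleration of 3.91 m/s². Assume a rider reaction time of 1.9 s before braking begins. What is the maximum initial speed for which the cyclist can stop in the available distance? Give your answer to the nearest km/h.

Maximum speed ≈ 26 km/h

Stopping distance: v·t_r + v²/(2a) = 20 with t_r = 1.9 s and a = 3.910 m/s².
So v² + 14.858 v − 156.40 = 0.
Positive root: v = −a·t_r + √((a·t_r)² + 2a·d) = −7.429 + √(55.190 + 156.40) = 7.1171 m/s.
7.1171 m/s × 3.6 = 25.622 km/h.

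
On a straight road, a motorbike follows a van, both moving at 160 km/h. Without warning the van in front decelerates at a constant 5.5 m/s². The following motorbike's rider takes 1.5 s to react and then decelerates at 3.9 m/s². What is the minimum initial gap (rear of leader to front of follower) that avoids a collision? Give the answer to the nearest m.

Minimum gap ≈ 140 m

160 km/h ÷ 3.6 = 44.4444 m/s.
Leader travels v²/(2a_L) = 1975.305 / 11.000 = 179.573 m before stopping.
Follower covers v·t_r = 44.4444 × 1.5 = 66.667 m while reacting, then v²/(2a_F) = 1975.305 / 7.800 = 253.244 m while braking, for a total of 66.667 + 253.244 = 319.911 m.
Since a_F ≤ a_L and the follower starts braking later, the follower is never slower than the leader, so the closest approach is when both have stopped.
Minimum gap = 319.911 − 179.573 = 140.338 m.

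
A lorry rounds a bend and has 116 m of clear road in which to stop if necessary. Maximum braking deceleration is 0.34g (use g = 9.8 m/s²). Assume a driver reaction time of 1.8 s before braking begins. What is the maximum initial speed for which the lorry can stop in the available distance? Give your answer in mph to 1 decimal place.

Maximum speed ≈ 50.2 mph

a = 0.34 × 9.8 = 3.332 m/s².
Stopping distance: v·t_r + v²/(2a) = 116 with t_r = 1.8 s and a = 3.332 m/s².
So v² + 11.995 v − 773.02 = 0.
Positive root: v = −a·t_r + √((a·t_r)² + 2a·d) = −5.998 + √(35.976 + 773.02) = 22.4449 m/s.
22.4449 m/s ÷ 0.44704 = 50.208 mph.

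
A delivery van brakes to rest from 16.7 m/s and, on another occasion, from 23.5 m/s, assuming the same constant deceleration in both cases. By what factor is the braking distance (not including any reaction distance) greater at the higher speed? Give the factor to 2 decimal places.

Factor ≈ 1.98

Braking distance d = v²/(2a), so with a fixed, d ∝ v².
Factor = (23.5/16.7)² = 1.4072² = 1.9802.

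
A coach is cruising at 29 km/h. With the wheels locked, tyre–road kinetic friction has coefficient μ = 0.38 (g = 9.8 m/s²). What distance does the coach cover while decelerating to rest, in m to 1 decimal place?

29 km/h ÷ 3.6 = 8.0556 m/s.
a = μg = 0.38 × 9.8 = 3.724 m/s².
Braking distance = v²/(2a) = 8.0556² / (2 × 3.724) = 64.893 / 7.448 = 8.713 m.

Braking distance ≈ 8.7 m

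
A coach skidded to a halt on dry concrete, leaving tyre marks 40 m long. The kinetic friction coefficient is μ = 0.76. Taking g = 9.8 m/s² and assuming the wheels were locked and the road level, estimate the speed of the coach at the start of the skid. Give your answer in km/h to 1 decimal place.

Initial speed ≈ 87.9 km/h

Deceleration a = μg = 0.76 × 9.8 = 7.448 m/s².
v = √(2a·d) = √(2 × 7.448 × 40) = √595.840 = 24.4098 m/s.
= 24.4098 × 3.6 = 87.875 km/h.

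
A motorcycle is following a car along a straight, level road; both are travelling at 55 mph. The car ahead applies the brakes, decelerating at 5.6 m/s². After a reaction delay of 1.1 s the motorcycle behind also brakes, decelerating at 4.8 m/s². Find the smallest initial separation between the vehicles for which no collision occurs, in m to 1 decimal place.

Minimum gap ≈ 36.0 m

55 mph × 0.44704 = 24.5872 m/s.
Leader travels v²/(2a_L) = 604.530 / 11.200 = 53.976 m before stopping.
Follower covers v·t_r = 24.5872 × 1.1 = 27.046 m while reacting, then v²/(2a_F) = 604.530 / 9.600 = 62.972 m while braking, for a total of 27.046 + 62.972 = 90.018 m.
Since a_F ≤ a_L and the follower starts braking later, the follower is never slower than the leader, so the closest approach is when both have stopped.
Minimum gap = 90.018 − 53.976 = 36.042 m.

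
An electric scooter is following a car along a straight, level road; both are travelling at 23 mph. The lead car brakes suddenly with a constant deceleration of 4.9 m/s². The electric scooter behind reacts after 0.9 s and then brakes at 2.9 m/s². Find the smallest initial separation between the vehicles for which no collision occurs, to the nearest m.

Minimum gap ≈ 17 m

23 mph × 0.44704 = 10.2819 m/s.
Leader travels v²/(2a_L) = 105.717 / 9.800 = 10.787 m before stopping.
Follower covers v·t_r = 10.2819 × 0.9 = 9.254 m while reacting, then v²/(2a_F) = 105.717 / 5.800 = 18.227 m while braking, for a total of 9.254 + 18.227 = 27.481 m.
Since a_F ≤ a_L and the follower starts braking later, the follower is never slower than the leader, so the closest approach is when both have stopped.
Minimum gap = 27.481 − 10.787 = 16.694 m.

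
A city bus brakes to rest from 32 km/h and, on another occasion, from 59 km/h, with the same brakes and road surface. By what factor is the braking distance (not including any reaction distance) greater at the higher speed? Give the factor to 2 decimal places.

Braking distance d = v²/(2a), so with a fixed, d ∝ v².
Factor = (59/32)² = 1.8438² = 3.3996.

Factor ≈ 3.40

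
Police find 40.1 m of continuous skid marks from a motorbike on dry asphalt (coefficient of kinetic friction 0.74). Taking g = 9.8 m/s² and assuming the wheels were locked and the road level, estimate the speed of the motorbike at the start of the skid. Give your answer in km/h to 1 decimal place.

Deceleration a = μg = 0.74 × 9.8 = 7.252 m/s².
v = √(2a·d) = √(2 × 7.252 × 40.1) = √581.610 = 24.1166 m/s.
= 24.1166 × 3.6 = 86.820 km/h.

Initial speed ≈ 86.8 km/h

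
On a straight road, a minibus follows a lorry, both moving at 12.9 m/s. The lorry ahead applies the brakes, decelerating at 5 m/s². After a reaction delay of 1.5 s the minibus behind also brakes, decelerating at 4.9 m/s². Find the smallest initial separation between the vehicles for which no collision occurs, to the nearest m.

Minimum gap ≈ 20 m

Leader travels v²/(2a_L) = 166.410 / 10.000 = 16.641 m before stopping.
Follower covers v·t_r = 12.9000 × 1.5 = 19.350 m while reacting, then v²/(2a_F) = 166.410 / 9.800 = 16.981 m while braking, for a total of 19.350 + 16.981 = 36.331 m.
Since a_F ≤ a_L and the follower starts braking later, the follower is never slower than the leader, so the closest approach is when both have stopped.
Minimum gap = 36.331 − 16.641 = 19.690 m.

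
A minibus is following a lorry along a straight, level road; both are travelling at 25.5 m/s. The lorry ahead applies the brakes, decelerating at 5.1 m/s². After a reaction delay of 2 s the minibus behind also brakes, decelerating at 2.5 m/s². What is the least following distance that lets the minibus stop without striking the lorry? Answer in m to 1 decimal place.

Leader travels v²/(2a_L) = 650.250 / 10.200 = 63.750 m before stopping.
Follower covers v·t_r = 25.5000 × 2 = 51.000 m while reacting, then v²/(2a_F) = 650.250 / 5.000 = 130.050 m while braking, for a total of 51.000 + 130.050 = 181.050 m.
Since a_F ≤ a_L and the follower starts braking later, the follower is never slower than the leader, so the closest approach is when both have stopped.
Minimum gap = 181.050 − 63.750 = 117.300 m.

Minimum gap ≈ 117.3 m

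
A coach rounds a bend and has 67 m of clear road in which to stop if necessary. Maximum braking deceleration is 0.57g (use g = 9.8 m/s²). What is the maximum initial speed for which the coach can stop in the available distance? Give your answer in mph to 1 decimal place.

a = 0.57 × 9.8 = 5.586 m/s².
v²/(2a) = d ⇒ v = √(2 × 5.586 × 67) = √748.52 = 27.3591 m/s.
27.3591 m/s ÷ 0.44704 = 61.201 mph.

Maximum speed ≈ 61.2 mph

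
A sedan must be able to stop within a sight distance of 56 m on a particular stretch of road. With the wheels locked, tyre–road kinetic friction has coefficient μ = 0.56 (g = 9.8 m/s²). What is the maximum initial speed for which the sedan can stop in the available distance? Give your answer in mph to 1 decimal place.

Maximum speed ≈ 55.5 mph

a = μg = 0.56 × 9.8 = 5.488 m/s².
v²/(2a) = d ⇒ v = √(2 × 5.488 × 56) = √614.66 = 24.7923 m/s.
24.7923 m/s ÷ 0.44704 = 55.459 mph.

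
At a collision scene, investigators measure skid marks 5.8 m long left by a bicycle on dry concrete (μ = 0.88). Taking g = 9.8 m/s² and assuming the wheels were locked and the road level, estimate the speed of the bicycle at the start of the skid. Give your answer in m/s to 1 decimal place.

Initial speed ≈ 10.0 m/s

Deceleration a = μg = 0.88 × 9.8 = 8.624 m/s².
v = √(2a·d) = √(2 × 8.624 × 5.8) = √100.038 = 10.0019 m/s.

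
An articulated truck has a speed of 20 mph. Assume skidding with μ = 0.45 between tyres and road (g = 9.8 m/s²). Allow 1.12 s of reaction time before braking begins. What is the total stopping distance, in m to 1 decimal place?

Total stopping distance ≈ 19.1 m

20 mph × 0.44704 = 8.9408 m/s.
a = μg = 0.45 × 9.8 = 4.410 m/s².
Reaction distance = v·t_r = 8.9408 × 1.12 = 10.014 m.
Braking distance = v²/(2a) = 8.9408² / (2 × 4.410) = 79.938 / 8.820 = 9.063 m.
Total = 10.014 + 9.063 = 19.077 m.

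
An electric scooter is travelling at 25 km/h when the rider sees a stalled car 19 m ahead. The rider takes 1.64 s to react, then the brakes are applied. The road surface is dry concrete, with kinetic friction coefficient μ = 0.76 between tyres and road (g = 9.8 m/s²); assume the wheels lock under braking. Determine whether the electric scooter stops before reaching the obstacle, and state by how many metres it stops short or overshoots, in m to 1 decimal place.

Yes — it stops 4.4 m short of the obstacle

25 km/h ÷ 3.6 = 6.9444 m/s.
a = μg = 0.76 × 9.8 = 7.448 m/s².
Reaction distance = 6.9444 × 1.64 = 11.389 m.
Braking distance = v²/(2a) = 48.225 / 14.896 = 3.237 m.
Total stopping distance = 11.389 + 3.237 = 14.626 m, vs 19 m available — it stops with 19 − 14.626 = 4.374 m to spare.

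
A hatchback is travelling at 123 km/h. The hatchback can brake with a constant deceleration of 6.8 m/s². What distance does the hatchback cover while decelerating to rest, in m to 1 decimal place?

Braking distance ≈ 85.8 m

123 km/h ÷ 3.6 = 34.1667 m/s.
Braking distance = v²/(2a) = 34.1667² / (2 × 6.800) = 1167.363 / 13.600 = 85.836 m.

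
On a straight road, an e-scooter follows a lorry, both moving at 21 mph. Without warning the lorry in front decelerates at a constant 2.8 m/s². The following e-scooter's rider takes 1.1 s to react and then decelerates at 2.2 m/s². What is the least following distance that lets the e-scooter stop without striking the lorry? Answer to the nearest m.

Minimum gap ≈ 15 m

21 mph × 0.44704 = 9.3878 m/s.
Leader travels v²/(2a_L) = 88.131 / 5.600 = 15.738 m before stopping.
Follower covers v·t_r = 9.3878 × 1.1 = 10.327 m while reacting, then v²/(2a_F) = 88.131 / 4.400 = 20.030 m while braking, for a total of 10.327 + 20.030 = 30.357 m.
Since a_F ≤ a_L and the follower starts braking later, the follower is never slower than the leader, so the closest approach is when both have stopped.
Minimum gap = 30.357 − 15.738 = 14.619 m.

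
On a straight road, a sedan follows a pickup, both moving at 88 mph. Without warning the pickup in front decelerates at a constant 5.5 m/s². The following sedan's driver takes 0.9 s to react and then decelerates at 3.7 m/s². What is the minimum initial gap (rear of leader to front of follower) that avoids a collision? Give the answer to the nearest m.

88 mph × 0.44704 = 39.3395 m/s.
Leader travels v²/(2a_L) = 1547.596 / 11.000 = 140.691 m before stopping.
Follower covers v·t_r = 39.3395 × 0.9 = 35.406 m while reacting, then v²/(2a_F) = 1547.596 / 7.400 = 209.135 m while braking, for a total of 35.406 + 209.135 = 244.541 m.
Since a_F ≤ a_L and the follower starts braking later, the follower is never slower than the leader, so the closest approach is when both have stopped.
Minimum gap = 244.541 − 140.691 = 103.850 m.

Minimum gap ≈ 104 m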